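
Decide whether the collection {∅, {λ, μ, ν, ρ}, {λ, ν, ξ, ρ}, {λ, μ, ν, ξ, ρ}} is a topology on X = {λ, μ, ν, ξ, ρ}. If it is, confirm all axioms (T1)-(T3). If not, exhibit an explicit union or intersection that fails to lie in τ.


τ is NOT a topology on X.

Axiom (T1): ∅ ∈ τ? Yes; X ∈ τ? Yes.
Axiom (T2/T3): check pairwise unions and intersections of members of τ.
Counterexample for (T3): {λ, μ, ν, ρ} ∩ {λ, ν, ξ, ρ} = {λ, ν, ρ} ∉ τ. Therefore τ is NOT a topology.


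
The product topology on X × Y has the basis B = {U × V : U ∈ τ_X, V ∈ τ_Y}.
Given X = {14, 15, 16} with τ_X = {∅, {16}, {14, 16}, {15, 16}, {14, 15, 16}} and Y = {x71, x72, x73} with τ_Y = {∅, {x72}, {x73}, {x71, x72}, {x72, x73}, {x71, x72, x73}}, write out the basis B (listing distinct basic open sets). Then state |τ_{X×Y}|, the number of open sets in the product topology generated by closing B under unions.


Basis B = {∅ × ∅, {16} × {x72}, {16} × {x73}, {14, 16} × {x72}, {14, 16} × {x73}, {15, 16} × {x72}, {15, 16} × {x73}, {16} × {x71, x72}, {16} × {x72, x73}, {14, 15, 16} × {x72}, {14, 15, 16} × {x73}, {16} × {x71, x72, x73}, {14, 16} × {x71, x72}, {14, 16} × {x72, x73}, {15, 16} × {x71, x72}, {15, 16} × {x72, x73}, {14, 16} × {x71, x72, x73}, {14, 15, 16} × {x71, x72}, {14, 15, 16} × {x72, x73}, {15, 16} × {x71, x72, x73}, {14, 15, 16} × {x71, x72, x73}}; |τ_{X×Y}| = 70.

Enumerate products U × V with U ∈ τ_X, V ∈ τ_Y (deduplicated):
  ∅ × ∅ = {} (∅)
  {16} × {x72} = {(16,x72)}
  {16} × {x73} = {(16,x73)}
  {14, 16} × {x72} = {(14,x72), (16,x72)}
  {14, 16} × {x73} = {(14,x73), (16,x73)}
  {15, 16} × {x72} = {(15,x72), (16,x72)}
  {15, 16} × {x73} = {(15,x73), (16,x73)}
  {16} × {x71, x72} = {(16,x71), (16,x72)}
  {16} × {x72, x73} = {(16,x72), (16,x73)}
  {14, 15, 16} × {x72} = {(14,x72), (15,x72), (16,x72)}
  {14, 15, 16} × {x73} = {(14,x73), (15,x73), (16,x73)}
  {16} × {x71, x72, x73} = {(16,x71), (16,x72), (16,x73)}
  {14, 16} × {x71, x72} = {(14,x71), (14,x72), (16,x71), (16,x72)}
  {14, 16} × {x72, x73} = {(14,x72), (14,x73), (16,x72), (16,x73)}
  {15, 16} × {x71, x72} = {(15,x71), (15,x72), (16,x71), (16,x72)}
  {15, 16} × {x72, x73} = {(15,x72), (15,x73), (16,x72), (16,x73)}
  {14, 16} × {x71, x72, x73} = {(14,x71), (14,x72), (14,x73), (16,x71), (16,x72), (16,x73)}
  {14, 15, 16} × {x71, x72} = {(14,x71), (14,x72), (15,x71), (15,x72), (16,x71), (16,x72)}
  {14, 15, 16} × {x72, x73} = {(14,x72), (14,x73), (15,x72), (15,x73), (16,x72), (16,x73)}
  {15, 16} × {x71, x72, x73} = {(15,x71), (15,x72), (15,x73), (16,x71), (16,x72), (16,x73)}
  {14, 15, 16} × {x71, x72, x73} = {(14,x71), (14,x72), (14,x73), (15,x71), (15,x72), (15,x73), (16,x71), (16,x72), (16,x73)}
These 21 distinct sets form the basis B.
Close under arbitrary unions to get τ_{X×Y}; counting gives |τ_{X×Y}| = 70.


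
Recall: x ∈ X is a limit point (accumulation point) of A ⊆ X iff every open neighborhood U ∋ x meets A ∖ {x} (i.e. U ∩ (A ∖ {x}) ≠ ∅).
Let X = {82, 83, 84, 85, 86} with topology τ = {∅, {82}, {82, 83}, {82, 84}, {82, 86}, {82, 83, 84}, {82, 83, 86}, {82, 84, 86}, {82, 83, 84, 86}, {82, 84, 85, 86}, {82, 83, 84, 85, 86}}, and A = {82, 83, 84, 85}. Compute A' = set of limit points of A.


A' = {83, 84, 85, 86}

For each x ∈ X, list the open sets U ∈ τ with x ∈ U, then check whether U ∩ (A ∖ {x}) ≠ ∅ for every such U.
  x = 82: open {82} ∋ x has {82} ∩ (A ∖ {82}) = ∅, so x is NOT a limit point.
  x = 83: opens ∋ x are {82, 83}, {82, 83, 84}, {82, 83, 86}, {82, 83, 84, 86}, {82, 83, 84, 85, 86}; each meets A ∖ {83}, so x IS a limit point.
  x = 84: opens ∋ x are {82, 84}, {82, 83, 84}, {82, 84, 86}, {82, 83, 84, 86}, {82, 84, 85, 86}, {82, 83, 84, 85, 86}; each meets A ∖ {84}, so x IS a limit point.
  x = 85: opens ∋ x are {82, 84, 85, 86}, {82, 83, 84, 85, 86}; each meets A ∖ {85}, so x IS a limit point.
  x = 86: opens ∋ x are {82, 86}, {82, 83, 86}, {82, 84, 86}, {82, 83, 84, 86}, {82, 84, 85, 86}, {82, 83, 84, 85, 86}; each meets A ∖ {86}, so x IS a limit point.
Collecting: A' = {83, 84, 85, 86}.


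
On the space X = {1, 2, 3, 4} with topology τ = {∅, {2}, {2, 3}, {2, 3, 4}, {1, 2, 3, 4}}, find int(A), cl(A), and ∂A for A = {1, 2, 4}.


int(A) = {2}, cl(A) = {1, 2, 3, 4}, ∂A = {1, 3, 4}.

Closed sets in (X, τ) are complements of opens:
  closed(X, τ) = {∅, {1}, {1, 4}, {1, 3, 4}, {1, 2, 3, 4}}.
int(A) = ⋃ {U ∈ τ : U ⊆ A}. Opens contained in A: ∅, {2}.
Taking the union of these: int(A) = {2}.
cl(A) = ⋂ {C closed : A ⊆ C}. Closed sets containing A: {1, 2, 3, 4}.
Intersecting these: cl(A) = {1, 2, 3, 4}.
∂A = cl(A) ∖ int(A) = {1, 2, 3, 4} ∖ {2} = {1, 3, 4}.


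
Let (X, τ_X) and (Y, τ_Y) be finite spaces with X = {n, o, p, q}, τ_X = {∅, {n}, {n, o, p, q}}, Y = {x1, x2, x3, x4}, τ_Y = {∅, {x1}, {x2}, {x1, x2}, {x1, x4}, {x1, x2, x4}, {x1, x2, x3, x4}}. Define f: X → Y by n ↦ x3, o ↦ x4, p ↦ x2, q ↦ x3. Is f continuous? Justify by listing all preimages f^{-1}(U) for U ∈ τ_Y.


f is NOT continuous.

Compute f^{-1}(U) for each U ∈ τ_Y:
  U = ∅: f^{-1}(U) = ∅ ∈ τ_X ✓.
  U = {x1}: f^{-1}(U) = ∅ ∈ τ_X ✓.
  U = {x2}: f^{-1}(U) = {p} ∉ τ_X ✗.
  U = {x1, x2}: f^{-1}(U) = {p} ∉ τ_X ✗.
  U = {x1, x4}: f^{-1}(U) = {o} ∉ τ_X ✗.
  U = {x1, x2, x4}: f^{-1}(U) = {o, p} ∉ τ_X ✗.
  U = {x1, x2, x3, x4}: f^{-1}(U) = {n, o, p, q} ∈ τ_X ✓.
Found U = {x2} with f^{-1}(U) = {p} not in τ_X. Therefore f is NOT continuous.


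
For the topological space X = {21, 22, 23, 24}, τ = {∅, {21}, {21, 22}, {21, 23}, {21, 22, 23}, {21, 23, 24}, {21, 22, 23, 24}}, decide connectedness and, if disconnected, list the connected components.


(X, τ) is connected.

Find clopen sets (U ∈ τ with X ∖ U ∈ τ):
  U = ∅, X ∖ U = {21, 22, 23, 24} — both open, so U is clopen.
  U = {21, 22, 23, 24}, X ∖ U = ∅ — both open, so U is clopen.
Only trivial clopens (∅ and X) exist, so (X, τ) is connected.
Compute connected components by grouping points that agree on all clopens:
  component: {21, 22, 23, 24}


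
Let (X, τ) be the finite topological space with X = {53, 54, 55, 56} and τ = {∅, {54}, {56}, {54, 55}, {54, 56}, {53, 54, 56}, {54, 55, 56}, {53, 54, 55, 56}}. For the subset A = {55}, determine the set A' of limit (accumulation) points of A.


A' = ∅

For each x ∈ X, list the open sets U ∈ τ with x ∈ U, then check whether U ∩ (A ∖ {x}) ≠ ∅ for every such U.
  x = 53: open {53, 54, 56} ∋ x has {53, 54, 56} ∩ (A ∖ {53}) = ∅, so x is NOT a limit point.
  x = 54: open {54} ∋ x has {54} ∩ (A ∖ {54}) = ∅, so x is NOT a limit point.
  x = 55: open {54, 55} ∋ x has {54, 55} ∩ (A ∖ {55}) = ∅, so x is NOT a limit point.
  x = 56: open {56} ∋ x has {56} ∩ (A ∖ {56}) = ∅, so x is NOT a limit point.
Collecting: A' = ∅.


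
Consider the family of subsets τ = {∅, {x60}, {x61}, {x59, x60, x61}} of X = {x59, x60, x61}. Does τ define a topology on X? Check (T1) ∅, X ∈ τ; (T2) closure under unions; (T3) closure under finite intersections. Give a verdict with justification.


τ is NOT a topology on X.

Axiom (T1): ∅ ∈ τ? Yes; X ∈ τ? Yes.
Axiom (T2/T3): check pairwise unions and intersections of members of τ.
Counterexample for (T2): {x60} ∪ {x61} = {x60, x61} ∉ τ. Therefore τ is NOT a topology.


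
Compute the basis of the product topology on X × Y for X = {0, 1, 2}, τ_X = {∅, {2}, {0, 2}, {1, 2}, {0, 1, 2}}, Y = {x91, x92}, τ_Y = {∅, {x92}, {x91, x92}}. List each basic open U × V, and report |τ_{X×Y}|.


Basis B = {∅ × ∅, {2} × {x92}, {0, 2} × {x92}, {1, 2} × {x92}, {2} × {x91, x92}, {0, 1, 2} × {x92}, {0, 2} × {x91, x92}, {1, 2} × {x91, x92}, {0, 1, 2} × {x91, x92}}; |τ_{X×Y}| = 14.

Enumerate products U × V with U ∈ τ_X, V ∈ τ_Y (deduplicated):
  ∅ × ∅ = {} (∅)
  {2} × {x92} = {(2,x92)}
  {0, 2} × {x92} = {(0,x92), (2,x92)}
  {1, 2} × {x92} = {(1,x92), (2,x92)}
  {2} × {x91, x92} = {(2,x91), (2,x92)}
  {0, 1, 2} × {x92} = {(0,x92), (1,x92), (2,x92)}
  {0, 2} × {x91, x92} = {(0,x91), (0,x92), (2,x91), (2,x92)}
  {1, 2} × {x91, x92} = {(1,x91), (1,x92), (2,x91), (2,x92)}
  {0, 1, 2} × {x91, x92} = {(0,x91), (0,x92), (1,x91), (1,x92), (2,x91), (2,x92)}
These 9 distinct sets form the basis B.
Close under arbitrary unions to get τ_{X×Y}; counting gives |τ_{X×Y}| = 14.


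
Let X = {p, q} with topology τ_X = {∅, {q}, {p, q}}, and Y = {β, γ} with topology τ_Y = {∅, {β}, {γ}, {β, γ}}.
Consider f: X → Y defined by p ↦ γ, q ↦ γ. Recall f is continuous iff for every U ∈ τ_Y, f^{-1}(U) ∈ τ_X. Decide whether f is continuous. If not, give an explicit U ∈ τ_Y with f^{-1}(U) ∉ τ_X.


f IS continuous.

Compute f^{-1}(U) for each U ∈ τ_Y:
  U = ∅: f^{-1}(U) = ∅ ∈ τ_X ✓.
  U = {β}: f^{-1}(U) = ∅ ∈ τ_X ✓.
  U = {γ}: f^{-1}(U) = {p, q} ∈ τ_X ✓.
  U = {β, γ}: f^{-1}(U) = {p, q} ∈ τ_X ✓.
Every preimage lies in τ_X, so f IS continuous.


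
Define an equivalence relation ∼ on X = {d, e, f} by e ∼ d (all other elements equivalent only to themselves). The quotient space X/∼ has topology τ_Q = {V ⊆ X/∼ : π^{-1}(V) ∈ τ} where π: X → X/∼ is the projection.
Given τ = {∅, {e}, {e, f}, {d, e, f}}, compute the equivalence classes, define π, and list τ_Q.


X/∼ = {[d=e], [f]}; |τ_Q| = 2.

Equivalence classes: [d=e], [f].
Quotient map π: X → X/∼ sends d ↦ [d=e], e ↦ [d=e], f ↦ [f].
For each subset V ⊆ X/∼, compute π^{-1}(V) ⊆ X and check whether π^{-1}(V) ∈ τ. V is open in τ_Q iff π^{-1}(V) ∈ τ.
  V = {}: π^{-1}(V) = ∅ ∈ τ ✓.
  V = {[d=e]}: π^{-1}(V) = {d, e} ∉ τ ✗.
  V = {[f]}: π^{-1}(V) = {f} ∉ τ ✗.
  V = {[d=e], [f]}: π^{-1}(V) = {d, e, f} ∈ τ ✓.
Open sets in the quotient: τ_Q = {{}, {[d=e], [f]}} (2 elements).


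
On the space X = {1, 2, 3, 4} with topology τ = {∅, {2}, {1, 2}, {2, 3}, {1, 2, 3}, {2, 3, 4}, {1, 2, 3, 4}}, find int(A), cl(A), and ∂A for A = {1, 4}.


int(A) = ∅, cl(A) = {1, 4}, ∂A = {1, 4}.

Closed sets in (X, τ) are complements of opens:
  closed(X, τ) = {∅, {1}, {4}, {1, 4}, {3, 4}, {1, 3, 4}, {1, 2, 3, 4}}.
int(A) = ⋃ {U ∈ τ : U ⊆ A}. Opens contained in A: ∅.
Taking the union of these: int(A) = ∅.
cl(A) = ⋂ {C closed : A ⊆ C}. Closed sets containing A: {1, 4}, {1, 3, 4}, {1, 2, 3, 4}.
Intersecting these: cl(A) = {1, 4}.
∂A = cl(A) ∖ int(A) = {1, 4} ∖ ∅ = {1, 4}.


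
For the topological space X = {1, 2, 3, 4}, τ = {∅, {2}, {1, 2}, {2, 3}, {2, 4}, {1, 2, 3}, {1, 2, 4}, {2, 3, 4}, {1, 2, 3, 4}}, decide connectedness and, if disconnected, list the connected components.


(X, τ) is connected.

Find clopen sets (U ∈ τ with X ∖ U ∈ τ):
  U = ∅, X ∖ U = {1, 2, 3, 4} — both open, so U is clopen.
  U = {1, 2, 3, 4}, X ∖ U = ∅ — both open, so U is clopen.
Only trivial clopens (∅ and X) exist, so (X, τ) is connected.
Compute connected components by grouping points that agree on all clopens:
  component: {1, 2, 3, 4}


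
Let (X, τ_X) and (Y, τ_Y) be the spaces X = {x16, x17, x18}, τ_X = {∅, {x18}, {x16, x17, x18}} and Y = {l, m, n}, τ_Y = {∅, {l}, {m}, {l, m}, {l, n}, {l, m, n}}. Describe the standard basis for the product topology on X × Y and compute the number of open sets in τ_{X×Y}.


Basis B = {∅ × ∅, {x18} × {l}, {x18} × {m}, {x18} × {l, m}, {x18} × {l, n}, {x16, x17, x18} × {l}, {x16, x17, x18} × {m}, {x18} × {l, m, n}, {x16, x17, x18} × {l, m}, {x16, x17, x18} × {l, n}, {x16, x17, x18} × {l, m, n}}; |τ_{X×Y}| = 18.

Enumerate products U × V with U ∈ τ_X, V ∈ τ_Y (deduplicated):
  ∅ × ∅ = {} (∅)
  {x18} × {l} = {(x18,l)}
  {x18} × {m} = {(x18,m)}
  {x18} × {l, m} = {(x18,l), (x18,m)}
  {x18} × {l, n} = {(x18,l), (x18,n)}
  {x16, x17, x18} × {l} = {(x16,l), (x17,l), (x18,l)}
  {x16, x17, x18} × {m} = {(x16,m), (x17,m), (x18,m)}
  {x18} × {l, m, n} = {(x18,l), (x18,m), (x18,n)}
  {x16, x17, x18} × {l, m} = {(x16,l), (x16,m), (x17,l), (x17,m), (x18,l), (x18,m)}
  {x16, x17, x18} × {l, n} = {(x16,l), (x16,n), (x17,l), (x17,n), (x18,l), (x18,n)}
  {x16, x17, x18} × {l, m, n} = {(x16,l), (x16,m), (x16,n), (x17,l), (x17,m), (x17,n), (x18,l), (x18,m), (x18,n)}
These 11 distinct sets form the basis B.
Close under arbitrary unions to get τ_{X×Y}; counting gives |τ_{X×Y}| = 18.


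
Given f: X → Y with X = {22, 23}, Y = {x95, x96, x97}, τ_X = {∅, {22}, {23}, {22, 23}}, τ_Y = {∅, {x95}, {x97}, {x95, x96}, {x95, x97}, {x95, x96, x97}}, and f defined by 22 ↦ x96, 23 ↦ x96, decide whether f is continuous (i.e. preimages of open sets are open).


f IS continuous.

Compute f^{-1}(U) for each U ∈ τ_Y:
  U = ∅: f^{-1}(U) = ∅ ∈ τ_X ✓.
  U = {x95}: f^{-1}(U) = ∅ ∈ τ_X ✓.
  U = {x97}: f^{-1}(U) = ∅ ∈ τ_X ✓.
  U = {x95, x96}: f^{-1}(U) = {22, 23} ∈ τ_X ✓.
  U = {x95, x97}: f^{-1}(U) = ∅ ∈ τ_X ✓.
  U = {x95, x96, x97}: f^{-1}(U) = {22, 23} ∈ τ_X ✓.
Every preimage lies in τ_X, so f IS continuous.


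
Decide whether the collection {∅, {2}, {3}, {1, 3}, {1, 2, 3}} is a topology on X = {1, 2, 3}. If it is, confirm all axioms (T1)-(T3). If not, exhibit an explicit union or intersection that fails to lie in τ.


τ is NOT a topology on X.

Axiom (T1): ∅ ∈ τ? Yes; X ∈ τ? Yes.
Axiom (T2/T3): check pairwise unions and intersections of members of τ.
Counterexample for (T2): {2} ∪ {3} = {2, 3} ∉ τ. Therefore τ is NOT a topology.


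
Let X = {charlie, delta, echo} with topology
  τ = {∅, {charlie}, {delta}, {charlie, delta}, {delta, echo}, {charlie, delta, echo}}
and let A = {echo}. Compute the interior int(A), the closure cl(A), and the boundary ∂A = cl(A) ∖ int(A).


int(A) = ∅, cl(A) = {echo}, ∂A = {echo}.

Closed sets in (X, τ) are complements of opens:
  closed(X, τ) = {∅, {charlie}, {echo}, {charlie, echo}, {delta, echo}, {charlie, delta, echo}}.
int(A) = ⋃ {U ∈ τ : U ⊆ A}. Opens contained in A: ∅.
Taking the union of these: int(A) = ∅.
cl(A) = ⋂ {C closed : A ⊆ C}. Closed sets containing A: {echo}, {charlie, echo}, {delta, echo}, {charlie, delta, echo}.
Intersecting these: cl(A) = {echo}.
∂A = cl(A) ∖ int(A) = {echo} ∖ ∅ = {echo}.


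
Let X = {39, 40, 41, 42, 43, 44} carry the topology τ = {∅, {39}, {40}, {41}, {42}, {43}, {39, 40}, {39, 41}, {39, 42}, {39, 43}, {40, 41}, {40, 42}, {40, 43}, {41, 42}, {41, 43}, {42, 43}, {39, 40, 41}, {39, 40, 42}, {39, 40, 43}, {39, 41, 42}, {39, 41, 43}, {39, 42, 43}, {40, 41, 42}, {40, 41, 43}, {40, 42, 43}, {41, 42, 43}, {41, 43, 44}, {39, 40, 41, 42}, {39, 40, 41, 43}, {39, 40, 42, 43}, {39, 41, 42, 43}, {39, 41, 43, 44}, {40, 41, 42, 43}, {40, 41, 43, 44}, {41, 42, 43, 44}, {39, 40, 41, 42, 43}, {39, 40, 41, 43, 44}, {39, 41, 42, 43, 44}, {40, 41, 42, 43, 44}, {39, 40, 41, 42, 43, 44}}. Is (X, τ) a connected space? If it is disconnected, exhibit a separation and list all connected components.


(X, τ) is disconnected; components = [{39}, {40}, {42}, {41, 43, 44}].

Find clopen sets (U ∈ τ with X ∖ U ∈ τ):
  U = ∅, X ∖ U = {39, 40, 41, 42, 43, 44} — both open, so U is clopen.
  U = {39}, X ∖ U = {40, 41, 42, 43, 44} — both open, so U is clopen.
  U = {40}, X ∖ U = {39, 41, 42, 43, 44} — both open, so U is clopen.
  U = {42}, X ∖ U = {39, 40, 41, 43, 44} — both open, so U is clopen.
  U = {39, 40}, X ∖ U = {41, 42, 43, 44} — both open, so U is clopen.
  U = {39, 42}, X ∖ U = {40, 41, 43, 44} — both open, so U is clopen.
  U = {40, 42}, X ∖ U = {39, 41, 43, 44} — both open, so U is clopen.
  U = {39, 40, 42}, X ∖ U = {41, 43, 44} — both open, so U is clopen.
  U = {41, 43, 44}, X ∖ U = {39, 40, 42} — both open, so U is clopen.
  U = {39, 41, 43, 44}, X ∖ U = {40, 42} — both open, so U is clopen.
  U = {40, 41, 43, 44}, X ∖ U = {39, 42} — both open, so U is clopen.
  U = {41, 42, 43, 44}, X ∖ U = {39, 40} — both open, so U is clopen.
  U = {39, 40, 41, 43, 44}, X ∖ U = {42} — both open, so U is clopen.
  U = {39, 41, 42, 43, 44}, X ∖ U = {40} — both open, so U is clopen.
  U = {40, 41, 42, 43, 44}, X ∖ U = {39} — both open, so U is clopen.
  U = {39, 40, 41, 42, 43, 44}, X ∖ U = ∅ — both open, so U is clopen.
Nontrivial clopen(s) exist: e.g. {40}. So (X, τ) is disconnected.
Compute connected components by grouping points that agree on all clopens:
  component: {39}
  component: {40}
  component: {42}
  component: {41, 43, 44}


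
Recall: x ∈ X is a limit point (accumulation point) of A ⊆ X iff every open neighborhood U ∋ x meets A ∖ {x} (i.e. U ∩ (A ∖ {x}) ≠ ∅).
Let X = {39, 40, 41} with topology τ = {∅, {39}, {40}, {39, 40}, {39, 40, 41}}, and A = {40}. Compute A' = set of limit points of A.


A' = {41}

For each x ∈ X, list the open sets U ∈ τ with x ∈ U, then check whether U ∩ (A ∖ {x}) ≠ ∅ for every such U.
  x = 39: open {39} ∋ x has {39} ∩ (A ∖ {39}) = ∅, so x is NOT a limit point.
  x = 40: open {40} ∋ x has {40} ∩ (A ∖ {40}) = ∅, so x is NOT a limit point.
  x = 41: opens ∋ x are {39, 40, 41}; each meets A ∖ {41}, so x IS a limit point.
Collecting: A' = {41}.


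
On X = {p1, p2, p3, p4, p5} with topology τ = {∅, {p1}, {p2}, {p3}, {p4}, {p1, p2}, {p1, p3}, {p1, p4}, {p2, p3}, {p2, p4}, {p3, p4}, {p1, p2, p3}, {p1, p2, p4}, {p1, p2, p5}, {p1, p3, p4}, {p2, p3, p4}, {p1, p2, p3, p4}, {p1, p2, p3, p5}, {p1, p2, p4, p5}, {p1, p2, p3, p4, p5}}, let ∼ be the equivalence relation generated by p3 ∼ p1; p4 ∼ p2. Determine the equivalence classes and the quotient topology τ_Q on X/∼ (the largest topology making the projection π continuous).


X/∼ = {[p1=p3], [p2=p4], [p5]}; |τ_Q| = 5.

Equivalence classes: [p1=p3], [p2=p4], [p5].
Quotient map π: X → X/∼ sends p1 ↦ [p1=p3], p2 ↦ [p2=p4], p3 ↦ [p1=p3], p4 ↦ [p2=p4], p5 ↦ [p5].
For each subset V ⊆ X/∼, compute π^{-1}(V) ⊆ X and check whether π^{-1}(V) ∈ τ. V is open in τ_Q iff π^{-1}(V) ∈ τ.
  V = {}: π^{-1}(V) = ∅ ∈ τ ✓.
  V = {[p1=p3]}: π^{-1}(V) = {p1, p3} ∈ τ ✓.
  V = {[p2=p4]}: π^{-1}(V) = {p2, p4} ∈ τ ✓.
  V = {[p1=p3], [p2=p4]}: π^{-1}(V) = {p1, p2, p3, p4} ∈ τ ✓.
  V = {[p5]}: π^{-1}(V) = {p5} ∉ τ ✗.
  V = {[p1=p3], [p5]}: π^{-1}(V) = {p1, p3, p5} ∉ τ ✗.
  V = {[p2=p4], [p5]}: π^{-1}(V) = {p2, p4, p5} ∉ τ ✗.
  V = {[p1=p3], [p2=p4], [p5]}: π^{-1}(V) = {p1, p2, p3, p4, p5} ∈ τ ✓.
Open sets in the quotient: τ_Q = {{}, {[p1=p3]}, {[p2=p4]}, {[p1=p3], [p2=p4]}, {[p1=p3], [p2=p4], [p5]}} (5 elements).


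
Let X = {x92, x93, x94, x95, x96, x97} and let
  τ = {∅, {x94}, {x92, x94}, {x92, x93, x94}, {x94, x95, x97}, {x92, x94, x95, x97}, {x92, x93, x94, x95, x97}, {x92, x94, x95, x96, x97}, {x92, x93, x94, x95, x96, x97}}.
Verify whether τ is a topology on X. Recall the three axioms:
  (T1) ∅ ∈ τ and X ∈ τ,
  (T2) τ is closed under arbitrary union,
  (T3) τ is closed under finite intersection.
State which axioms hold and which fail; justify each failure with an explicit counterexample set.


τ IS a topology on X.

Axiom (T1): ∅ ∈ τ? Yes; X ∈ τ? Yes.
Axiom (T2/T3): check pairwise unions and intersections of members of τ.
All pairwise intersections and unions checked — each lies in τ. Therefore τ satisfies (T1), (T2), (T3): it IS a topology on X.


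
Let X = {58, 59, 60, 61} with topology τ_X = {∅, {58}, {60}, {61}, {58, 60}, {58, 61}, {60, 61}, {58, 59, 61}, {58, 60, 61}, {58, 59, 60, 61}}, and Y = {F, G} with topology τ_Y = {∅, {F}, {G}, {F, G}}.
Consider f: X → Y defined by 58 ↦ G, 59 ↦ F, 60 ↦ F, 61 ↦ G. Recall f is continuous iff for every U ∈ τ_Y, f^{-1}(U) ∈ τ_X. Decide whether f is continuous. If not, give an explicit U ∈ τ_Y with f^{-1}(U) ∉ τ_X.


f is NOT continuous.

Compute f^{-1}(U) for each U ∈ τ_Y:
  U = ∅: f^{-1}(U) = ∅ ∈ τ_X ✓.
  U = {F}: f^{-1}(U) = {59, 60} ∉ τ_X ✗.
  U = {G}: f^{-1}(U) = {58, 61} ∈ τ_X ✓.
  U = {F, G}: f^{-1}(U) = {58, 59, 60, 61} ∈ τ_X ✓.
Found U = {F} with f^{-1}(U) = {59, 60} not in τ_X. Therefore f is NOT continuous.


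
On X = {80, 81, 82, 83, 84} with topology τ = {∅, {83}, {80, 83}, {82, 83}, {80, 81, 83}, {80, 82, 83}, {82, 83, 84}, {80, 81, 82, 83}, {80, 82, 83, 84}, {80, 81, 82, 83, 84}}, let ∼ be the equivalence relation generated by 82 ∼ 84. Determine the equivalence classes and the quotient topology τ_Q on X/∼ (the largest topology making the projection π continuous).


X/∼ = {[80], [81], [82=84], [83]}; |τ_Q| = 7.

Equivalence classes: [80], [81], [82=84], [83].
Quotient map π: X → X/∼ sends 80 ↦ [80], 81 ↦ [81], 82 ↦ [82=84], 83 ↦ [83], 84 ↦ [82=84].
For each subset V ⊆ X/∼, compute π^{-1}(V) ⊆ X and check whether π^{-1}(V) ∈ τ. V is open in τ_Q iff π^{-1}(V) ∈ τ.
  V = {}: π^{-1}(V) = ∅ ∈ τ ✓.
  V = {[80]}: π^{-1}(V) = {80} ∉ τ ✗.
  V = {[81]}: π^{-1}(V) = {81} ∉ τ ✗.
  V = {[80], [81]}: π^{-1}(V) = {80, 81} ∉ τ ✗.
  V = {[82=84]}: π^{-1}(V) = {82, 84} ∉ τ ✗.
  V = {[80], [82=84]}: π^{-1}(V) = {80, 82, 84} ∉ τ ✗.
  V = {[81], [82=84]}: π^{-1}(V) = {81, 82, 84} ∉ τ ✗.
  V = {[80], [81], [82=84]}: π^{-1}(V) = {80, 81, 82, 84} ∉ τ ✗.
  V = {[83]}: π^{-1}(V) = {83} ∈ τ ✓.
  V = {[80], [83]}: π^{-1}(V) = {80, 83} ∈ τ ✓.
  V = {[81], [83]}: π^{-1}(V) = {81, 83} ∉ τ ✗.
  V = {[80], [81], [83]}: π^{-1}(V) = {80, 81, 83} ∈ τ ✓.
  V = {[82=84], [83]}: π^{-1}(V) = {82, 83, 84} ∈ τ ✓.
  V = {[80], [82=84], [83]}: π^{-1}(V) = {80, 82, 83, 84} ∈ τ ✓.
  V = {[81], [82=84], [83]}: π^{-1}(V) = {81, 82, 83, 84} ∉ τ ✗.
  V = {[80], [81], [82=84], [83]}: π^{-1}(V) = {80, 81, 82, 83, 84} ∈ τ ✓.
Open sets in the quotient: τ_Q = {{}, {[83]}, {[80], [83]}, {[80], [81], [83]}, {[82=84], [83]}, {[80], [82=84], [83]}, {[80], [81], [82=84], [83]}} (7 elements).


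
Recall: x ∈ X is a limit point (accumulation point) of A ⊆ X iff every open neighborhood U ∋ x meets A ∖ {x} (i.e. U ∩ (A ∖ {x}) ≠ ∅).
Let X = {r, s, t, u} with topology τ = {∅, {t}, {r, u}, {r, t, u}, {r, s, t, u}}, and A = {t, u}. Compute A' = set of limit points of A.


A' = {r, s}

For each x ∈ X, list the open sets U ∈ τ with x ∈ U, then check whether U ∩ (A ∖ {x}) ≠ ∅ for every such U.
  x = r: opens ∋ x are {r, u}, {r, t, u}, {r, s, t, u}; each meets A ∖ {r}, so x IS a limit point.
  x = s: opens ∋ x are {r, s, t, u}; each meets A ∖ {s}, so x IS a limit point.
  x = t: open {t} ∋ x has {t} ∩ (A ∖ {t}) = ∅, so x is NOT a limit point.
  x = u: open {r, u} ∋ x has {r, u} ∩ (A ∖ {u}) = ∅, so x is NOT a limit point.
Collecting: A' = {r, s}.


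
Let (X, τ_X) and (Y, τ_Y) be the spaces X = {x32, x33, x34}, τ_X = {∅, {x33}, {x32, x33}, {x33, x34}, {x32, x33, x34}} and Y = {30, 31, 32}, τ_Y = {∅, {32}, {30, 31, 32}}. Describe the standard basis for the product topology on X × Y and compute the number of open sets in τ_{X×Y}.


Basis B = {∅ × ∅, {x33} × {32}, {x32, x33} × {32}, {x33, x34} × {32}, {x32, x33, x34} × {32}, {x33} × {30, 31, 32}, {x32, x33} × {30, 31, 32}, {x33, x34} × {30, 31, 32}, {x32, x33, x34} × {30, 31, 32}}; |τ_{X×Y}| = 14.

Enumerate products U × V with U ∈ τ_X, V ∈ τ_Y (deduplicated):
  ∅ × ∅ = {} (∅)
  {x33} × {32} = {(x33,32)}
  {x32, x33} × {32} = {(x32,32), (x33,32)}
  {x33, x34} × {32} = {(x33,32), (x34,32)}
  {x32, x33, x34} × {32} = {(x32,32), (x33,32), (x34,32)}
  {x33} × {30, 31, 32} = {(x33,30), (x33,31), (x33,32)}
  {x32, x33} × {30, 31, 32} = {(x32,30), (x32,31), (x32,32), (x33,30), (x33,31), (x33,32)}
  {x33, x34} × {30, 31, 32} = {(x33,30), (x33,31), (x33,32), (x34,30), (x34,31), (x34,32)}
  {x32, x33, x34} × {30, 31, 32} = {(x32,30), (x32,31), (x32,32), (x33,30), (x33,31), (x33,32), (x34,30), (x34,31), (x34,32)}
These 9 distinct sets form the basis B.
Close under arbitrary unions to get τ_{X×Y}; counting gives |τ_{X×Y}| = 14.


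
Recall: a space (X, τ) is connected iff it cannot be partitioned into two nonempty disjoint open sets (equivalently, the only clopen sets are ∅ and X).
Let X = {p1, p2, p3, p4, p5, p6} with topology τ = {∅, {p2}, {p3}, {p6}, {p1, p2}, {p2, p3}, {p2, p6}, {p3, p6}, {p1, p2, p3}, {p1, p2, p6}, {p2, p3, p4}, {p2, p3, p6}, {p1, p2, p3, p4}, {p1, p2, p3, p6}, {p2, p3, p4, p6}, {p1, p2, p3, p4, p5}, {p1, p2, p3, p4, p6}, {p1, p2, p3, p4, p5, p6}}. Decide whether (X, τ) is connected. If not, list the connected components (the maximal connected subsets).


(X, τ) is disconnected; components = [{p6}, {p1, p2, p3, p4, p5}].

Find clopen sets (U ∈ τ with X ∖ U ∈ τ):
  U = ∅, X ∖ U = {p1, p2, p3, p4, p5, p6} — both open, so U is clopen.
  U = {p6}, X ∖ U = {p1, p2, p3, p4, p5} — both open, so U is clopen.
  U = {p1, p2, p3, p4, p5}, X ∖ U = {p6} — both open, so U is clopen.
  U = {p1, p2, p3, p4, p5, p6}, X ∖ U = ∅ — both open, so U is clopen.
Nontrivial clopen(s) exist: e.g. {p1, p2, p3, p4, p5}. So (X, τ) is disconnected.
Compute connected components by grouping points that agree on all clopens:
  component: {p6}
  component: {p1, p2, p3, p4, p5}


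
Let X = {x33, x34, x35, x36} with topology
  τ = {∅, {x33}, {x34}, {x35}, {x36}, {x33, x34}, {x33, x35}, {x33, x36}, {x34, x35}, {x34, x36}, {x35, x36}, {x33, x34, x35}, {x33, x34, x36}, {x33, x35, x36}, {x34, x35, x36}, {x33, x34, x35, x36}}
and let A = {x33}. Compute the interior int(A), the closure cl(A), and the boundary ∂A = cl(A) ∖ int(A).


int(A) = {x33}, cl(A) = {x33}, ∂A = ∅.

Closed sets in (X, τ) are complements of opens:
  closed(X, τ) = {∅, {x33}, {x34}, {x35}, {x36}, {x33, x34}, {x33, x35}, {x33, x36}, {x34, x35}, {x34, x36}, {x35, x36}, {x33, x34, x35}, {x33, x34, x36}, {x33, x35, x36}, {x34, x35, x36}, {x33, x34, x35, x36}}.
int(A) = ⋃ {U ∈ τ : U ⊆ A}. Opens contained in A: ∅, {x33}.
Taking the union of these: int(A) = {x33}.
cl(A) = ⋂ {C closed : A ⊆ C}. Closed sets containing A: {x33}, {x33, x34}, {x33, x35}, {x33, x36}, {x33, x34, x35}, {x33, x34, x36}, {x33, x35, x36}, {x33, x34, x35, x36}.
Intersecting these: cl(A) = {x33}.
∂A = cl(A) ∖ int(A) = {x33} ∖ {x33} = ∅.


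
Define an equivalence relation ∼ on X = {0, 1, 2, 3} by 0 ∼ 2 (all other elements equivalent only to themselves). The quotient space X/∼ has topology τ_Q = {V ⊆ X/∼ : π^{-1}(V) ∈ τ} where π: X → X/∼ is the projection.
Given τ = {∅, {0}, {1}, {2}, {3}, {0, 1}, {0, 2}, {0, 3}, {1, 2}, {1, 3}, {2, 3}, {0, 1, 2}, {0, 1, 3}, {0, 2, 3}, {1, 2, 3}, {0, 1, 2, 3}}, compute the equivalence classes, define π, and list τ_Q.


X/∼ = {[0=2], [1], [3]}; |τ_Q| = 8.

Equivalence classes: [0=2], [1], [3].
Quotient map π: X → X/∼ sends 0 ↦ [0=2], 1 ↦ [1], 2 ↦ [0=2], 3 ↦ [3].
For each subset V ⊆ X/∼, compute π^{-1}(V) ⊆ X and check whether π^{-1}(V) ∈ τ. V is open in τ_Q iff π^{-1}(V) ∈ τ.
  V = {}: π^{-1}(V) = ∅ ∈ τ ✓.
  V = {[0=2]}: π^{-1}(V) = {0, 2} ∈ τ ✓.
  V = {[1]}: π^{-1}(V) = {1} ∈ τ ✓.
  V = {[0=2], [1]}: π^{-1}(V) = {0, 1, 2} ∈ τ ✓.
  V = {[3]}: π^{-1}(V) = {3} ∈ τ ✓.
  V = {[0=2], [3]}: π^{-1}(V) = {0, 2, 3} ∈ τ ✓.
  V = {[1], [3]}: π^{-1}(V) = {1, 3} ∈ τ ✓.
  V = {[0=2], [1], [3]}: π^{-1}(V) = {0, 1, 2, 3} ∈ τ ✓.
Open sets in the quotient: τ_Q = {{}, {[0=2]}, {[1]}, {[0=2], [1]}, {[3]}, {[0=2], [3]}, {[1], [3]}, {[0=2], [1], [3]}} (8 elements).


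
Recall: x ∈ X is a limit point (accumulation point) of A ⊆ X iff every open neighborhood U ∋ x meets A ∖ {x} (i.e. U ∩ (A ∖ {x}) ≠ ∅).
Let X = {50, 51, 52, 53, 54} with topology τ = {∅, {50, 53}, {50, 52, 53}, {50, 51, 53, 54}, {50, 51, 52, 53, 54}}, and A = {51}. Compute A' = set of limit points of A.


A' = {54}

For each x ∈ X, list the open sets U ∈ τ with x ∈ U, then check whether U ∩ (A ∖ {x}) ≠ ∅ for every such U.
  x = 50: open {50, 53} ∋ x has {50, 53} ∩ (A ∖ {50}) = ∅, so x is NOT a limit point.
  x = 51: open {50, 51, 53, 54} ∋ x has {50, 51, 53, 54} ∩ (A ∖ {51}) = ∅, so x is NOT a limit point.
  x = 52: open {50, 52, 53} ∋ x has {50, 52, 53} ∩ (A ∖ {52}) = ∅, so x is NOT a limit point.
  x = 53: open {50, 53} ∋ x has {50, 53} ∩ (A ∖ {53}) = ∅, so x is NOT a limit point.
  x = 54: opens ∋ x are {50, 51, 53, 54}, {50, 51, 52, 53, 54}; each meets A ∖ {54}, so x IS a limit point.
Collecting: A' = {54}.


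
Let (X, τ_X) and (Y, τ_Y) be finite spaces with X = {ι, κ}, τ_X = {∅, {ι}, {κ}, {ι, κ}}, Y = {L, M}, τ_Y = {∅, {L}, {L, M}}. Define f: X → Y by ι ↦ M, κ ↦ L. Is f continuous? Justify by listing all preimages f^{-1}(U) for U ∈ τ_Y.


f IS continuous.

Compute f^{-1}(U) for each U ∈ τ_Y:
  U = ∅: f^{-1}(U) = ∅ ∈ τ_X ✓.
  U = {L}: f^{-1}(U) = {κ} ∈ τ_X ✓.
  U = {L, M}: f^{-1}(U) = {ι, κ} ∈ τ_X ✓.
Every preimage lies in τ_X, so f IS continuous.


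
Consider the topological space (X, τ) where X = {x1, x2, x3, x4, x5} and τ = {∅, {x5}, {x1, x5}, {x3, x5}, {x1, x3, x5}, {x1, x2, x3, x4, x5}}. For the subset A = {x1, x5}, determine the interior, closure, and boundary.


int(A) = {x1, x5}, cl(A) = {x1, x2, x3, x4, x5}, ∂A = {x2, x3, x4}.

Closed sets in (X, τ) are complements of opens:
  closed(X, τ) = {∅, {x2, x4}, {x1, x2, x4}, {x2, x3, x4}, {x1, x2, x3, x4}, {x1, x2, x3, x4, x5}}.
int(A) = ⋃ {U ∈ τ : U ⊆ A}. Opens contained in A: ∅, {x5}, {x1, x5}.
Taking the union of these: int(A) = {x1, x5}.
cl(A) = ⋂ {C closed : A ⊆ C}. Closed sets containing A: {x1, x2, x3, x4, x5}.
Intersecting these: cl(A) = {x1, x2, x3, x4, x5}.
∂A = cl(A) ∖ int(A) = {x1, x2, x3, x4, x5} ∖ {x1, x5} = {x2, x3, x4}.


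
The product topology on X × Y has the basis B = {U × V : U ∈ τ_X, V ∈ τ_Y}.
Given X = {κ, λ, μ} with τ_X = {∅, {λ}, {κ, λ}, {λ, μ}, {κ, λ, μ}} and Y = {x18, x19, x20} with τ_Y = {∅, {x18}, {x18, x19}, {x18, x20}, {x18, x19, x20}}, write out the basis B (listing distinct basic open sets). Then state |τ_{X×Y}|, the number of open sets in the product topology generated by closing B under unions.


Basis B = {∅ × ∅, {λ} × {x18}, {κ, λ} × {x18}, {λ} × {x18, x19}, {λ} × {x18, x20}, {λ, μ} × {x18}, {κ, λ, μ} × {x18}, {λ} × {x18, x19, x20}, {κ, λ} × {x18, x19}, {κ, λ} × {x18, x20}, {λ, μ} × {x18, x19}, {λ, μ} × {x18, x20}, {κ, λ} × {x18, x19, x20}, {κ, λ, μ} × {x18, x19}, {κ, λ, μ} × {x18, x20}, {λ, μ} × {x18, x19, x20}, {κ, λ, μ} × {x18, x19, x20}}; |τ_{X×Y}| = 48.

Enumerate products U × V with U ∈ τ_X, V ∈ τ_Y (deduplicated):
  ∅ × ∅ = {} (∅)
  {λ} × {x18} = {(λ,x18)}
  {κ, λ} × {x18} = {(κ,x18), (λ,x18)}
  {λ} × {x18, x19} = {(λ,x18), (λ,x19)}
  {λ} × {x18, x20} = {(λ,x18), (λ,x20)}
  {λ, μ} × {x18} = {(λ,x18), (μ,x18)}
  {κ, λ, μ} × {x18} = {(κ,x18), (λ,x18), (μ,x18)}
  {λ} × {x18, x19, x20} = {(λ,x18), (λ,x19), (λ,x20)}
  {κ, λ} × {x18, x19} = {(κ,x18), (κ,x19), (λ,x18), (λ,x19)}
  {κ, λ} × {x18, x20} = {(κ,x18), (κ,x20), (λ,x18), (λ,x20)}
  {λ, μ} × {x18, x19} = {(λ,x18), (λ,x19), (μ,x18), (μ,x19)}
  {λ, μ} × {x18, x20} = {(λ,x18), (λ,x20), (μ,x18), (μ,x20)}
  {κ, λ} × {x18, x19, x20} = {(κ,x18), (κ,x19), (κ,x20), (λ,x18), (λ,x19), (λ,x20)}
  {κ, λ, μ} × {x18, x19} = {(κ,x18), (κ,x19), (λ,x18), (λ,x19), (μ,x18), (μ,x19)}
  {κ, λ, μ} × {x18, x20} = {(κ,x18), (κ,x20), (λ,x18), (λ,x20), (μ,x18), (μ,x20)}
  {λ, μ} × {x18, x19, x20} = {(λ,x18), (λ,x19), (λ,x20), (μ,x18), (μ,x19), (μ,x20)}
  {κ, λ, μ} × {x18, x19, x20} = {(κ,x18), (κ,x19), (κ,x20), (λ,x18), (λ,x19), (λ,x20), (μ,x18), (μ,x19), (μ,x20)}
These 17 distinct sets form the basis B.
Close under arbitrary unions to get τ_{X×Y}; counting gives |τ_{X×Y}| = 48.


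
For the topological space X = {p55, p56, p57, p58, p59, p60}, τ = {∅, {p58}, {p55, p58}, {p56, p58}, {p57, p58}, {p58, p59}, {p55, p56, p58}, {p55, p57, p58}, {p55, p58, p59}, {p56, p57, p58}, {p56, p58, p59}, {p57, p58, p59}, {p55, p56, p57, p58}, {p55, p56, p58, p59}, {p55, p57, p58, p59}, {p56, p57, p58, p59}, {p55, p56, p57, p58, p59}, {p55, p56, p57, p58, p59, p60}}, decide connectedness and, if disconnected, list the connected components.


(X, τ) is connected.

Find clopen sets (U ∈ τ with X ∖ U ∈ τ):
  U = ∅, X ∖ U = {p55, p56, p57, p58, p59, p60} — both open, so U is clopen.
  U = {p55, p56, p57, p58, p59, p60}, X ∖ U = ∅ — both open, so U is clopen.
Only trivial clopens (∅ and X) exist, so (X, τ) is connected.
Compute connected components by grouping points that agree on all clopens:
  component: {p55, p56, p57, p58, p59, p60}


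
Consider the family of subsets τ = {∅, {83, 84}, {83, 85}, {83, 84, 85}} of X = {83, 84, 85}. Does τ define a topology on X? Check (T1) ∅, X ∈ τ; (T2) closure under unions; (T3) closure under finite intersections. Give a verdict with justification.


τ is NOT a topology on X.

Axiom (T1): ∅ ∈ τ? Yes; X ∈ τ? Yes.
Axiom (T2/T3): check pairwise unions and intersections of members of τ.
Counterexample for (T3): {83, 84} ∩ {83, 85} = {83} ∉ τ. Therefore τ is NOT a topology.


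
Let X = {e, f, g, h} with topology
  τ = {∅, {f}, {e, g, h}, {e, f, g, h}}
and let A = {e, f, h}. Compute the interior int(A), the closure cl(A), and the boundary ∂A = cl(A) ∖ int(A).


int(A) = {f}, cl(A) = {e, f, g, h}, ∂A = {e, g, h}.

Closed sets in (X, τ) are complements of opens:
  closed(X, τ) = {∅, {f}, {e, g, h}, {e, f, g, h}}.
int(A) = ⋃ {U ∈ τ : U ⊆ A}. Opens contained in A: ∅, {f}.
Taking the union of these: int(A) = {f}.
cl(A) = ⋂ {C closed : A ⊆ C}. Closed sets containing A: {e, f, g, h}.
Intersecting these: cl(A) = {e, f, g, h}.
∂A = cl(A) ∖ int(A) = {e, f, g, h} ∖ {f} = {e, g, h}.


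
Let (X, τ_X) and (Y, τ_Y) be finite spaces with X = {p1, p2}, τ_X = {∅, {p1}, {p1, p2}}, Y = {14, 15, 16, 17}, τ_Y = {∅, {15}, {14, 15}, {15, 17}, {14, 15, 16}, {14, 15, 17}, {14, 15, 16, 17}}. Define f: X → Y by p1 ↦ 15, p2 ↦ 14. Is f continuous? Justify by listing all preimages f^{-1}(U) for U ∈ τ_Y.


f IS continuous.

Compute f^{-1}(U) for each U ∈ τ_Y:
  U = ∅: f^{-1}(U) = ∅ ∈ τ_X ✓.
  U = {15}: f^{-1}(U) = {p1} ∈ τ_X ✓.
  U = {14, 15}: f^{-1}(U) = {p1, p2} ∈ τ_X ✓.
  U = {15, 17}: f^{-1}(U) = {p1} ∈ τ_X ✓.
  U = {14, 15, 16}: f^{-1}(U) = {p1, p2} ∈ τ_X ✓.
  U = {14, 15, 17}: f^{-1}(U) = {p1, p2} ∈ τ_X ✓.
  U = {14, 15, 16, 17}: f^{-1}(U) = {p1, p2} ∈ τ_X ✓.
Every preimage lies in τ_X, so f IS continuous.


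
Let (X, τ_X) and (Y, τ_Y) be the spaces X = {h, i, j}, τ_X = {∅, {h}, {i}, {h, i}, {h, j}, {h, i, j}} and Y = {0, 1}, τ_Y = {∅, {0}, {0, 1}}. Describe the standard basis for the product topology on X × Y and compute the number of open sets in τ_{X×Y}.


Basis B = {∅ × ∅, {h} × {0}, {i} × {0}, {h} × {0, 1}, {h, i} × {0}, {h, j} × {0}, {i} × {0, 1}, {h, i, j} × {0}, {h, i} × {0, 1}, {h, j} × {0, 1}, {h, i, j} × {0, 1}}; |τ_{X×Y}| = 18.

Enumerate products U × V with U ∈ τ_X, V ∈ τ_Y (deduplicated):
  ∅ × ∅ = {} (∅)
  {h} × {0} = {(h,0)}
  {i} × {0} = {(i,0)}
  {h} × {0, 1} = {(h,0), (h,1)}
  {h, i} × {0} = {(h,0), (i,0)}
  {h, j} × {0} = {(h,0), (j,0)}
  {i} × {0, 1} = {(i,0), (i,1)}
  {h, i, j} × {0} = {(h,0), (i,0), (j,0)}
  {h, i} × {0, 1} = {(h,0), (h,1), (i,0), (i,1)}
  {h, j} × {0, 1} = {(h,0), (h,1), (j,0), (j,1)}
  {h, i, j} × {0, 1} = {(h,0), (h,1), (i,0), (i,1), (j,0), (j,1)}
These 11 distinct sets form the basis B.
Close under arbitrary unions to get τ_{X×Y}; counting gives |τ_{X×Y}| = 18.


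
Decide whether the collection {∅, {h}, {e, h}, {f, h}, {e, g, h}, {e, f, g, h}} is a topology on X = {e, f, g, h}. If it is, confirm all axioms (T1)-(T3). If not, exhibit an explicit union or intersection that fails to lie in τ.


τ is NOT a topology on X.

Axiom (T1): ∅ ∈ τ? Yes; X ∈ τ? Yes.
Axiom (T2/T3): check pairwise unions and intersections of members of τ.
Counterexample for (T2): {e, h} ∪ {f, h} = {e, f, h} ∉ τ. Therefore τ is NOT a topology.


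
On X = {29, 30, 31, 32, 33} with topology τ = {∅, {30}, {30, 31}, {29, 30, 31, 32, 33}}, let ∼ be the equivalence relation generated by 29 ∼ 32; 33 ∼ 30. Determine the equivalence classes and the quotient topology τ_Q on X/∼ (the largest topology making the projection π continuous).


X/∼ = {[29=32], [30=33], [31]}; |τ_Q| = 2.

Equivalence classes: [29=32], [30=33], [31].
Quotient map π: X → X/∼ sends 29 ↦ [29=32], 30 ↦ [30=33], 31 ↦ [31], 32 ↦ [29=32], 33 ↦ [30=33].
For each subset V ⊆ X/∼, compute π^{-1}(V) ⊆ X and check whether π^{-1}(V) ∈ τ. V is open in τ_Q iff π^{-1}(V) ∈ τ.
  V = {}: π^{-1}(V) = ∅ ∈ τ ✓.
  V = {[29=32]}: π^{-1}(V) = {29, 32} ∉ τ ✗.
  V = {[30=33]}: π^{-1}(V) = {30, 33} ∉ τ ✗.
  V = {[29=32], [30=33]}: π^{-1}(V) = {29, 30, 32, 33} ∉ τ ✗.
  V = {[31]}: π^{-1}(V) = {31} ∉ τ ✗.
  V = {[29=32], [31]}: π^{-1}(V) = {29, 31, 32} ∉ τ ✗.
  V = {[30=33], [31]}: π^{-1}(V) = {30, 31, 33} ∉ τ ✗.
  V = {[29=32], [30=33], [31]}: π^{-1}(V) = {29, 30, 31, 32, 33} ∈ τ ✓.
Open sets in the quotient: τ_Q = {{}, {[29=32], [30=33], [31]}} (2 elements).


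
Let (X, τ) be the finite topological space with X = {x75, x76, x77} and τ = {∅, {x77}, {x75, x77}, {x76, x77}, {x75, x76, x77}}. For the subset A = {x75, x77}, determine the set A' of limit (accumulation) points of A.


A' = {x75, x76}

For each x ∈ X, list the open sets U ∈ τ with x ∈ U, then check whether U ∩ (A ∖ {x}) ≠ ∅ for every such U.
  x = x75: opens ∋ x are {x75, x77}, {x75, x76, x77}; each meets A ∖ {x75}, so x IS a limit point.
  x = x76: opens ∋ x are {x76, x77}, {x75, x76, x77}; each meets A ∖ {x76}, so x IS a limit point.
  x = x77: open {x77} ∋ x has {x77} ∩ (A ∖ {x77}) = ∅, so x is NOT a limit point.
Collecting: A' = {x75, x76}.


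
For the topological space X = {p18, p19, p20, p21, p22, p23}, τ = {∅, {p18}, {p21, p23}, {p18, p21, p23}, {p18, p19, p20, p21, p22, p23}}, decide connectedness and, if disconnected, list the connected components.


(X, τ) is connected.

Find clopen sets (U ∈ τ with X ∖ U ∈ τ):
  U = ∅, X ∖ U = {p18, p19, p20, p21, p22, p23} — both open, so U is clopen.
  U = {p18, p19, p20, p21, p22, p23}, X ∖ U = ∅ — both open, so U is clopen.
Only trivial clopens (∅ and X) exist, so (X, τ) is connected.
Compute connected components by grouping points that agree on all clopens:
  component: {p18, p19, p20, p21, p22, p23}


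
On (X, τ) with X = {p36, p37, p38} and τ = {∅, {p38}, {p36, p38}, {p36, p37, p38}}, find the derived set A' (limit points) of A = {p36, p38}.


A' = {p36, p37}

For each x ∈ X, list the open sets U ∈ τ with x ∈ U, then check whether U ∩ (A ∖ {x}) ≠ ∅ for every such U.
  x = p36: opens ∋ x are {p36, p38}, {p36, p37, p38}; each meets A ∖ {p36}, so x IS a limit point.
  x = p37: opens ∋ x are {p36, p37, p38}; each meets A ∖ {p37}, so x IS a limit point.
  x = p38: open {p38} ∋ x has {p38} ∩ (A ∖ {p38}) = ∅, so x is NOT a limit point.
Collecting: A' = {p36, p37}.


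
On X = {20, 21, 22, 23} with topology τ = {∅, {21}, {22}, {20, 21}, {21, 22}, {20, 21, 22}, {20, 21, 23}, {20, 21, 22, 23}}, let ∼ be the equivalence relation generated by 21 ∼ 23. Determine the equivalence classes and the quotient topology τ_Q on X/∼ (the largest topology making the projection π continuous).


X/∼ = {[20], [21=23], [22]}; |τ_Q| = 4.

Equivalence classes: [20], [21=23], [22].
Quotient map π: X → X/∼ sends 20 ↦ [20], 21 ↦ [21=23], 22 ↦ [22], 23 ↦ [21=23].
For each subset V ⊆ X/∼, compute π^{-1}(V) ⊆ X and check whether π^{-1}(V) ∈ τ. V is open in τ_Q iff π^{-1}(V) ∈ τ.
  V = {}: π^{-1}(V) = ∅ ∈ τ ✓.
  V = {[20]}: π^{-1}(V) = {20} ∉ τ ✗.
  V = {[21=23]}: π^{-1}(V) = {21, 23} ∉ τ ✗.
  V = {[20], [21=23]}: π^{-1}(V) = {20, 21, 23} ∈ τ ✓.
  V = {[22]}: π^{-1}(V) = {22} ∈ τ ✓.
  V = {[20], [22]}: π^{-1}(V) = {20, 22} ∉ τ ✗.
  V = {[21=23], [22]}: π^{-1}(V) = {21, 22, 23} ∉ τ ✗.
  V = {[20], [21=23], [22]}: π^{-1}(V) = {20, 21, 22, 23} ∈ τ ✓.
Open sets in the quotient: τ_Q = {{}, {[20], [21=23]}, {[22]}, {[20], [21=23], [22]}} (4 elements).
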